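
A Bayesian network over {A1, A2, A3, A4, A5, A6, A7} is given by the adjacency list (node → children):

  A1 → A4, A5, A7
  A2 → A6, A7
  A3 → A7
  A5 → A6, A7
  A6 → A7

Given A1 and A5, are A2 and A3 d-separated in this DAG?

4 paths connect A2 and A3; each must be blocked for d-separation to hold:
  1. A2 → A7 ← A3 — A7:collider[blocks] ⇒ blocked
  2. A2 → A6 ← A5 → A7 ← A3 — A6:collider[blocks]; A5:fork[blocks]; A7:collider[blocks] ⇒ blocked
  3. A2 → A6 ← A5 ← A1 → A7 ← A3 — A6:collider[blocks]; A5:chain[blocks]; A1:fork[blocks]; A7:collider[blocks] ⇒ blocked
  4. A2 → A6 → A7 ← A3 — A6:chain[open]; A7:collider[blocks] ⇒ blocked
All paths are blocked; A2 ⊥ A3 | {A1, A5} holds.

Yes — A2 and A3 are d-separated given {A1, A5}.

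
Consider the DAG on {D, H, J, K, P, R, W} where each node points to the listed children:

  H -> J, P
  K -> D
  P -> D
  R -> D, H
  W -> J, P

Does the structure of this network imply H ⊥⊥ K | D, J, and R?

Enumerating the 3 paths from H to K and testing each for blocking by {D, J, R}:
Path 1: H → P → D ← K
  P is a chain and P is not conditioned on; D is a collider and D is conditioned on, which opens it — no node blocks this path, so it is active.
Path 2: H ← R → D ← K
  R is a fork here and R is conditioned on, so the path is blocked at R.
Path 3: H → J ← W → P → D ← K
  J is a collider and J is conditioned on, which opens it; W is a fork and W is not conditioned on; P is a chain and P is not conditioned on; D is a collider and D is conditioned on, which opens it — no node blocks this path, so it is active.
At least one path is unblocked, so d-separation fails.

No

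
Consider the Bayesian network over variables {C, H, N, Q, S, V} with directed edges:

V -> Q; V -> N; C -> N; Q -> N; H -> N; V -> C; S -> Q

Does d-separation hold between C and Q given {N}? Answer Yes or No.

Enumerating the 4 paths from C to Q and testing each for blocking by {N}:
Path 1: C → N ← V → Q
  N is a collider and N is conditioned on, which opens it; V is a fork and V is not conditioned on — no node blocks this path, so it is active.
Path 2: C → N ← Q
  N is a collider and N is conditioned on, which opens it — no node blocks this path, so it is active.
Path 3: C ← V → N ← Q
  V is a fork and V is not conditioned on; N is a collider and N is conditioned on, which opens it — no node blocks this path, so it is active.
Path 4: C ← V → Q
  V is a fork and V is not conditioned on — no node blocks this path, so it is active.
Since the path C → N ← V → Q is active, C and Q are not d-separated given {N}.

No — C and Q are not d-separated given {N}.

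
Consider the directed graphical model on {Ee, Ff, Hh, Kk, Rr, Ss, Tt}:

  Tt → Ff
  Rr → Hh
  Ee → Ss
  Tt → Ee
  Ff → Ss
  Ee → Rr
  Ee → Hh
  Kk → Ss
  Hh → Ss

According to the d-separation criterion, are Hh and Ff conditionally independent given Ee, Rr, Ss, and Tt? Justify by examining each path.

No — Hh and Ff are not d-separated given {Ee, Rr, Ss, Tt}.

We examine all 6 paths between Hh and Ff:
Path 1: Hh ← Rr ← Ee → Ss ← Ff
  Rr is a chain here and Rr is conditioned on, so the path is blocked at Rr.
Path 2: Hh ← Rr ← Ee ← Tt → Ff
  Rr is a chain here and Rr is conditioned on, so the path is blocked at Rr.
Path 3: Hh → Ss ← Ff
  Ss is a collider and Ss is conditioned on, which opens it — no node blocks this path, so it is active.
Path 4: Hh → Ss ← Ee ← Tt → Ff
  Ee is a chain here and Ee is conditioned on, so the path is blocked at Ee.
Path 5: Hh ← Ee → Ss ← Ff
  Ee is a fork here and Ee is conditioned on, so the path is blocked at Ee.
Path 6: Hh ← Ee ← Tt → Ff
  Ee is a chain here and Ee is conditioned on, so the path is blocked at Ee.
Since the path Hh → Ss ← Ff is active, Hh and Ff are not d-separated given {Ee, Rr, Ss, Tt}.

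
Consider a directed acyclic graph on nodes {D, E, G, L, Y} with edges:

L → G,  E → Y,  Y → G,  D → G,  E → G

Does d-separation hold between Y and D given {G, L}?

There are 2 undirected paths between Y and D; checking each against the conditioning set {G, L}:
Path 1: Y ← E → G ← D
  E is a fork and E is not conditioned on; G is a collider and G is conditioned on, which opens it — no node blocks this path, so it is active.
Path 2: Y → G ← D
  G is a collider and G is conditioned on, which opens it — no node blocks this path, so it is active.
Since the path Y ← E → G ← D is active, Y and D are not d-separated given {G, L}.

No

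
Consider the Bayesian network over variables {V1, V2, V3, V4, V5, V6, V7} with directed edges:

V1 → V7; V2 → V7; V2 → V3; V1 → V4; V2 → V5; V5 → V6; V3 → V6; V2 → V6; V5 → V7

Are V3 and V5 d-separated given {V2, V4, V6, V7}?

No

6 paths connect V3 and V5; each must be blocked for d-separation to hold:
Path 1: V3 → V6 ← V5
  V6 is a collider and V6 is conditioned on, which opens it — no node blocks this path, so it is active.
Path 2: V3 → V6 ← V2 → V5
  V2 is a fork here and V2 is conditioned on, so the path is blocked at V2.
Path 3: V3 → V6 ← V2 → V7 ← V5
  V2 is a fork here and V2 is conditioned on, so the path is blocked at V2.
Path 4: V3 ← V2 → V5
  V2 is a fork here and V2 is conditioned on, so the path is blocked at V2.
Path 5: V3 ← V2 → V6 ← V5
  V2 is a fork here and V2 is conditioned on, so the path is blocked at V2.
Path 6: V3 ← V2 → V7 ← V5
  V2 is a fork here and V2 is conditioned on, so the path is blocked at V2.
Since the path V3 → V6 ← V5 is active, V3 and V5 are not d-separated given {V2, V4, V6, V7}.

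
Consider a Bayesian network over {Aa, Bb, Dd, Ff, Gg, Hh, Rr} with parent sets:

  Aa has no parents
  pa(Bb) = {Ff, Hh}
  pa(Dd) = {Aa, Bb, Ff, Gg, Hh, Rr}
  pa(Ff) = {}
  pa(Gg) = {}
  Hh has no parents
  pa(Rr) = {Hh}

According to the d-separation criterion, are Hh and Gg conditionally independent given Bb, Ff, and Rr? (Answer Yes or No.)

Enumerating the 4 paths from Hh to Gg and testing each for blocking by {Bb, Ff, Rr}:
  1. Hh → Rr → Dd ← Gg — Rr:chain[blocks]; Dd:collider[blocks] ⇒ blocked
  2. Hh → Bb ← Ff → Dd ← Gg — Bb:collider[open]; Ff:fork[blocks]; Dd:collider[blocks] ⇒ blocked
  3. Hh → Bb → Dd ← Gg — Bb:chain[blocks]; Dd:collider[blocks] ⇒ blocked
  4. Hh → Dd ← Gg — Dd:collider[blocks] ⇒ blocked
Every path is blocked, so Hh and Gg are d-separated given {Bb, Ff, Rr}.

Yes — Hh and Gg are d-separated given {Bb, Ff, Rr}.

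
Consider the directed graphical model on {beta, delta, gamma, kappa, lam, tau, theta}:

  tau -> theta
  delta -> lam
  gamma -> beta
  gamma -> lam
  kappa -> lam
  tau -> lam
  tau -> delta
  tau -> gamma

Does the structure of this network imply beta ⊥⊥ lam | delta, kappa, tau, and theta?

No

We examine all 3 paths between beta and lam:
Path 1: beta ← gamma → lam
  gamma is a fork and gamma is not conditioned on — no node blocks this path, so it is active.
Path 2: beta ← gamma ← tau → delta → lam
  tau is a fork here and tau is conditioned on, so the path is blocked at tau.
Path 3: beta ← gamma ← tau → lam
  tau is a fork here and tau is conditioned on, so the path is blocked at tau.
At least one path is unblocked, so d-separation fails.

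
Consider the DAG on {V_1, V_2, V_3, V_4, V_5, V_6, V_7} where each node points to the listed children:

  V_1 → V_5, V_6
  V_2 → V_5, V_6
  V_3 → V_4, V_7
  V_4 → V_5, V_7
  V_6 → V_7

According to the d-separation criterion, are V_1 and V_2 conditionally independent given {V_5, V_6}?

We examine all 6 paths between V_1 and V_2:
Path 1: V_1 → V_6 ← V_2
  V_6 is a collider and V_6 is conditioned on, which opens it — no node blocks this path, so it is active.
Path 2: V_1 → V_6 → V_7 ← V_3 → V_4 → V_5 ← V_2
  V_6 is a chain here and V_6 is conditioned on, so the path is blocked at V_6.
Path 3: V_1 → V_6 → V_7 ← V_4 → V_5 ← V_2
  V_6 is a chain here and V_6 is conditioned on, so the path is blocked at V_6.
Path 4: V_1 → V_5 ← V_2
  V_5 is a collider and V_5 is conditioned on, which opens it — no node blocks this path, so it is active.
Path 5: V_1 → V_5 ← V_4 ← V_3 → V_7 ← V_6 ← V_2
  V_7 is a collider here and neither V_7 nor any of its descendants is conditioned on, so the collider stays closed — the path is blocked at V_7.
Path 6: V_1 → V_5 ← V_4 → V_7 ← V_6 ← V_2
  V_7 is a collider here and neither V_7 nor any of its descendants is conditioned on, so the collider stays closed — the path is blocked at V_7.
At least one path is unblocked, so d-separation fails.

No — V_1 and V_2 are not d-separated given {V_5, V_6}.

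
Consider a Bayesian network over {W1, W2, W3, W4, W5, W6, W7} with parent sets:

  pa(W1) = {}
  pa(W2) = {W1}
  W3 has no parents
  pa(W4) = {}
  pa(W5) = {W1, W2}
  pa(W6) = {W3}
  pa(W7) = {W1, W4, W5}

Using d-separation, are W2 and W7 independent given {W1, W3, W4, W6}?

We examine all 4 paths between W2 and W7:
Path 1: W2 → W5 → W7
  W5 is a chain and W5 is not conditioned on — no node blocks this path, so it is active.
Path 2: W2 → W5 ← W1 → W7
  W5 is a collider here and neither W5 nor any of its descendants is conditioned on, so the collider stays closed — the path is blocked at W5.
Path 3: W2 ← W1 → W7
  W1 is a fork here and W1 is conditioned on, so the path is blocked at W1.
Path 4: W2 ← W1 → W5 → W7
  W1 is a fork here and W1 is conditioned on, so the path is blocked at W1.
Because an active path exists, W2 and W7 are not d-separated.

No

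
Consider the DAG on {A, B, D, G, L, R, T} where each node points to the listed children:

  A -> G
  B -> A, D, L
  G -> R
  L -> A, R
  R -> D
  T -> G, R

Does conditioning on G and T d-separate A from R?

No

Enumerating the 6 paths from A to R and testing each for blocking by {G, T}:
Path 1: A → G ← T → R
  T is a fork here and T is conditioned on, so the path is blocked at T.
Path 2: A → G → R
  G is a chain here and G is conditioned on, so the path is blocked at G.
Path 3: A ← B → D ← R
  D is a collider here and neither D nor any of its descendants is conditioned on, so the collider stays closed — the path is blocked at D.
Path 4: A ← B → L → R
  B is a fork and B is not conditioned on; L is a chain and L is not conditioned on — no node blocks this path, so it is active.
Path 5: A ← L → R
  L is a fork and L is not conditioned on — no node blocks this path, so it is active.
Path 6: A ← L ← B → D ← R
  D is a collider here and neither D nor any of its descendants is conditioned on, so the collider stays closed — the path is blocked at D.
Because an active path exists, A and R are not d-separated.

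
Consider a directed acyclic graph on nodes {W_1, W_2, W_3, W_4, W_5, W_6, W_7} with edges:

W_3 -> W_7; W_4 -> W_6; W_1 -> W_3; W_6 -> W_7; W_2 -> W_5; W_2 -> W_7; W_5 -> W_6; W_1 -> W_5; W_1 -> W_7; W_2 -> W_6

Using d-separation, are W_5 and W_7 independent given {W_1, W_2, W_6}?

Yes

We examine all 6 paths between W_5 and W_7:
Path 1: W_5 ← W_2 → W_6 → W_7
  W_2 is a fork here and W_2 is conditioned on, so the path is blocked at W_2.
Path 2: W_5 ← W_2 → W_7
  W_2 is a fork here and W_2 is conditioned on, so the path is blocked at W_2.
Path 3: W_5 ← W_1 → W_3 → W_7
  W_1 is a fork here and W_1 is conditioned on, so the path is blocked at W_1.
Path 4: W_5 ← W_1 → W_7
  W_1 is a fork here and W_1 is conditioned on, so the path is blocked at W_1.
Path 5: W_5 → W_6 ← W_2 → W_7
  W_2 is a fork here and W_2 is conditioned on, so the path is blocked at W_2.
Path 6: W_5 → W_6 → W_7
  W_6 is a chain here and W_6 is conditioned on, so the path is blocked at W_6.
Every path is blocked, so W_5 and W_7 are d-separated given {W_1, W_2, W_6}.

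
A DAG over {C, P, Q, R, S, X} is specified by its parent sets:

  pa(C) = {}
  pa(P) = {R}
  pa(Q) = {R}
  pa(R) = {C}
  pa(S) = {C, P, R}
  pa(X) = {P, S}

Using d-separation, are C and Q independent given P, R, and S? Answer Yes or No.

Yes

We examine all 4 paths between C and Q:
  1. C → S ← R → Q — S:collider[open]; R:fork[blocks] ⇒ blocked
  2. C → S ← P ← R → Q — S:collider[open]; P:chain[blocks]; R:fork[blocks] ⇒ blocked
  3. C → S → X ← P ← R → Q — S:chain[blocks]; X:collider[blocks]; P:chain[blocks]; R:fork[blocks] ⇒ blocked
  4. C → R → Q — R:chain[blocks] ⇒ blocked
Every path is blocked, so C and Q are d-separated given {P, R, S}.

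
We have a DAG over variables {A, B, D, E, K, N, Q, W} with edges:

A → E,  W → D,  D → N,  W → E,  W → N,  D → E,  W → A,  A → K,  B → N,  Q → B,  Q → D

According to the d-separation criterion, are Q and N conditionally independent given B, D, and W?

Yes

We examine all 5 paths between Q and N:
Path 1: Q → B → N
  B is a chain here and B is conditioned on, so the path is blocked at B.
Path 2: Q → D → N
  D is a chain here and D is conditioned on, so the path is blocked at D.
Path 3: Q → D ← W → N
  W is a fork here and W is conditioned on, so the path is blocked at W.
Path 4: Q → D → E ← A ← W → N
  D is a chain here and D is conditioned on, so the path is blocked at D.
Path 5: Q → D → E ← W → N
  D is a chain here and D is conditioned on, so the path is blocked at D.
Every path is blocked, so Q and N are d-separated given {B, D, W}.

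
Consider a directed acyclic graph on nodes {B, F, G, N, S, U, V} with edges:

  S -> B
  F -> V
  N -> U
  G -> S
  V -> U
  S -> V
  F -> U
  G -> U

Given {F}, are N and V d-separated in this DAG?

Yes

3 paths connect N and V; each must be blocked for d-separation to hold:
Path 1: N → U ← V
  U is a collider here and neither U nor any of its descendants is conditioned on, so the collider stays closed — the path is blocked at U.
Path 2: N → U ← F → V
  U is a collider here and neither U nor any of its descendants is conditioned on, so the collider stays closed — the path is blocked at U.
Path 3: N → U ← G → S → V
  U is a collider here and neither U nor any of its descendants is conditioned on, so the collider stays closed — the path is blocked at U.
All paths are blocked; N ⊥ V | {F} holds.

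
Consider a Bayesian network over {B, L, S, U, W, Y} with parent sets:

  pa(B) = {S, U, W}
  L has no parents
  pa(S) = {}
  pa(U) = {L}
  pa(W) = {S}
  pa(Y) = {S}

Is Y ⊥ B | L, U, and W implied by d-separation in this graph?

No

We examine all 2 paths between Y and B:
Path 1: Y ← S → W → B
  W is a chain here and W is conditioned on, so the path is blocked at W.
Path 2: Y ← S → B
  S is a fork and S is not conditioned on — no node blocks this path, so it is active.
Because an active path exists, Y and B are not d-separated.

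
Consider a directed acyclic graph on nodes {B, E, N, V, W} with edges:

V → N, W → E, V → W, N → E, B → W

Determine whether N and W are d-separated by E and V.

There are 2 undirected paths between N and W; checking each against the conditioning set {E, V}:
Path 1: N ← V → W
  V is a fork here and V is conditioned on, so the path is blocked at V.
Path 2: N → E ← W
  E is a collider and E is conditioned on, which opens it — no node blocks this path, so it is active.
Since the path N → E ← W is active, N and W are not d-separated given {E, V}.

No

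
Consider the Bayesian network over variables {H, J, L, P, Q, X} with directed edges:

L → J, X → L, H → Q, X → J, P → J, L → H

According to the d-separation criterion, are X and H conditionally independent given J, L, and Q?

Yes — X and H are d-separated given {J, L, Q}.

Enumerating the 2 paths from X to H and testing each for blocking by {J, L, Q}:
  1. X → J ← L → H — J:collider[open]; L:fork[blocks] ⇒ blocked
  2. X → L → H — L:chain[blocks] ⇒ blocked
All paths are blocked; X ⊥ H | {J, L, Q} holds.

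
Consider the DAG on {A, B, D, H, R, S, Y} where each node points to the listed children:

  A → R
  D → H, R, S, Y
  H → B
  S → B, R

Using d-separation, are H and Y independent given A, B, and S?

No

We examine all 3 paths between H and Y:
  1. H ← D → Y — D:fork[open] ⇒ active
  2. H → B ← S ← D → Y — B:collider[open]; S:chain[blocks]; D:fork[open] ⇒ blocked
  3. H → B ← S → R ← D → Y — B:collider[open]; S:fork[blocks]; R:collider[blocks]; D:fork[open] ⇒ blocked
Because an active path exists, H and Y are not d-separated.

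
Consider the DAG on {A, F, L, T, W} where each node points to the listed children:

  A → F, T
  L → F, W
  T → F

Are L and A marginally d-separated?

We examine all 2 paths between L and A:
  1. L → F ← A — F:collider[blocks] ⇒ blocked
  2. L → F ← T ← A — F:collider[blocks]; T:chain[open] ⇒ blocked
All paths are blocked; L ⊥ A | ∅ holds.

Yes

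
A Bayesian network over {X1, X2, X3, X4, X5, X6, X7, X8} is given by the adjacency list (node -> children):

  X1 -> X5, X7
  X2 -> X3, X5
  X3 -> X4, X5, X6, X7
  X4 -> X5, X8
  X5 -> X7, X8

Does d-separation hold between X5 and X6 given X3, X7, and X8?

Enumerating the 6 paths from X5 to X6 and testing each for blocking by {X3, X7, X8}:
  1. X5 ← X1 → X7 ← X3 → X6 — X1:fork[open]; X7:collider[open]; X3:fork[blocks] ⇒ blocked
  2. X5 ← X3 → X6 — X3:fork[blocks] ⇒ blocked
  3. X5 ← X2 → X3 → X6 — X2:fork[open]; X3:chain[blocks] ⇒ blocked
  4. X5 ← X4 ← X3 → X6 — X4:chain[open]; X3:fork[blocks] ⇒ blocked
  5. X5 → X7 ← X3 → X6 — X7:collider[open]; X3:fork[blocks] ⇒ blocked
  6. X5 → X8 ← X4 ← X3 → X6 — X8:collider[open]; X4:chain[open]; X3:fork[blocks] ⇒ blocked
Every path is blocked, so X5 and X6 are d-separated given {X3, X7, X8}.

Yes — X5 and X6 are d-separated given {X3, X7, X8}.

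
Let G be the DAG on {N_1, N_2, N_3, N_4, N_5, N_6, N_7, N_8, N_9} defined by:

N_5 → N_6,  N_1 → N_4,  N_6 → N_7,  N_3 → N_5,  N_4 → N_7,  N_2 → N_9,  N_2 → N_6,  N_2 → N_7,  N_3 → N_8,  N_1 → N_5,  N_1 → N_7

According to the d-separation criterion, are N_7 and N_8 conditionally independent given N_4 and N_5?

No

We examine all 4 paths between N_7 and N_8:
  1. N_7 ← N_6 ← N_5 ← N_3 → N_8 — N_6:chain[open]; N_5:chain[blocks]; N_3:fork[open] ⇒ blocked
  2. N_7 ← N_1 → N_5 ← N_3 → N_8 — N_1:fork[open]; N_5:collider[open]; N_3:fork[open] ⇒ active
  3. N_7 ← N_2 → N_6 ← N_5 ← N_3 → N_8 — N_2:fork[open]; N_6:collider[blocks]; N_5:chain[blocks]; N_3:fork[open] ⇒ blocked
  4. N_7 ← N_4 ← N_1 → N_5 ← N_3 → N_8 — N_4:chain[blocks]; N_1:fork[open]; N_5:collider[open]; N_3:fork[open] ⇒ blocked
Because an active path exists, N_7 and N_8 are not d-separated.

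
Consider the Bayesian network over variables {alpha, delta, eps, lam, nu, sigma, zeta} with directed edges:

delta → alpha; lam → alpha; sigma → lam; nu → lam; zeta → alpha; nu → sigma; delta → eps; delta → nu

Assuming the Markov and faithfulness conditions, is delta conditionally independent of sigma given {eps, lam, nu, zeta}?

We examine all 4 paths between delta and sigma:
Path 1: delta → alpha ← lam ← sigma
  alpha is a collider here and neither alpha nor any of its descendants is conditioned on, so the collider stays closed — the path is blocked at alpha.
Path 2: delta → alpha ← lam ← nu → sigma
  alpha is a collider here and neither alpha nor any of its descendants is conditioned on, so the collider stays closed — the path is blocked at alpha.
Path 3: delta → nu → sigma
  nu is a chain here and nu is conditioned on, so the path is blocked at nu.
Path 4: delta → nu → lam ← sigma
  nu is a chain here and nu is conditioned on, so the path is blocked at nu.
Every path is blocked, so delta and sigma are d-separated given {eps, lam, nu, zeta}.

Yes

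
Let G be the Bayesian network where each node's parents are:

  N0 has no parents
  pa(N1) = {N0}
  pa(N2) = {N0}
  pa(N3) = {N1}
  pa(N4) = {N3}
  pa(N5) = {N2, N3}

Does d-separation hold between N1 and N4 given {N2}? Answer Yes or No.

No — N1 and N4 are not d-separated given {N2}.

There are 2 undirected paths between N1 and N4; checking each against the conditioning set {N2}:
Path 1: N1 ← N0 → N2 → N5 ← N3 → N4
  N2 is a chain here and N2 is conditioned on, so the path is blocked at N2.
Path 2: N1 → N3 → N4
  N3 is a chain and N3 is not conditioned on — no node blocks this path, so it is active.
At least one path is unblocked, so d-separation fails.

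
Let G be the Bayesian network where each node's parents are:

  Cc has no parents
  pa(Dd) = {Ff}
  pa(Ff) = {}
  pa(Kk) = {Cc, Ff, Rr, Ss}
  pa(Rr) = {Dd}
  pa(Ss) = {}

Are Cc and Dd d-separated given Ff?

2 paths connect Cc and Dd; each must be blocked for d-separation to hold:
Path 1: Cc → Kk ← Rr ← Dd
  Kk is a collider here and neither Kk nor any of its descendants is conditioned on, so the collider stays closed — the path is blocked at Kk.
Path 2: Cc → Kk ← Ff → Dd
  Kk is a collider here and neither Kk nor any of its descendants is conditioned on, so the collider stays closed — the path is blocked at Kk.
All paths are blocked; Cc ⊥ Dd | {Ff} holds.

Yes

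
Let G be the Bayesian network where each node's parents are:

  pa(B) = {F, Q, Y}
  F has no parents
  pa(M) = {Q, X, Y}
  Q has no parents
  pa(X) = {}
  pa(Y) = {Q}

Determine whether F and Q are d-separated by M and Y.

Yes

Enumerating the 3 paths from F to Q and testing each for blocking by {M, Y}:
Path 1: F → B ← Q
  B is a collider here and neither B nor any of its descendants is conditioned on, so the collider stays closed — the path is blocked at B.
Path 2: F → B ← Y ← Q
  B is a collider here and neither B nor any of its descendants is conditioned on, so the collider stays closed — the path is blocked at B.
Path 3: F → B ← Y → M ← Q
  B is a collider here and neither B nor any of its descendants is conditioned on, so the collider stays closed — the path is blocked at B.
All paths are blocked; F ⊥ Q | {M, Y} holds.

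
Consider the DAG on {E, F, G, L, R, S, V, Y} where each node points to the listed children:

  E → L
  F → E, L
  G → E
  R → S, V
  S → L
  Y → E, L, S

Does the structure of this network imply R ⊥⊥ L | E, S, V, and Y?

Yes

Enumerating the 4 paths from R to L and testing each for blocking by {E, S, V, Y}:
Path 1: R → S ← Y → L
  Y is a fork here and Y is conditioned on, so the path is blocked at Y.
Path 2: R → S ← Y → E → L
  Y is a fork here and Y is conditioned on, so the path is blocked at Y.
Path 3: R → S ← Y → E ← F → L
  Y is a fork here and Y is conditioned on, so the path is blocked at Y.
Path 4: R → S → L
  S is a chain here and S is conditioned on, so the path is blocked at S.
All paths are blocked; R ⊥ L | {E, S, V, Y} holds.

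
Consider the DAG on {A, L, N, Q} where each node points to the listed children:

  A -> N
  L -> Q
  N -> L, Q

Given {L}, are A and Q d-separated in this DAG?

2 paths connect A and Q; each must be blocked for d-separation to hold:
Path 1: A → N → Q
  N is a chain and N is not conditioned on — no node blocks this path, so it is active.
Path 2: A → N → L → Q
  L is a chain here and L is conditioned on, so the path is blocked at L.
Because an active path exists, A and Q are not d-separated.

No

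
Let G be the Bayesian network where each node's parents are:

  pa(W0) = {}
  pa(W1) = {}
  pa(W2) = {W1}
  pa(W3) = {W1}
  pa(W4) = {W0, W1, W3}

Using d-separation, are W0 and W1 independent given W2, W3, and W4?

No

There are 2 undirected paths between W0 and W1; checking each against the conditioning set {W2, W3, W4}:
Path 1: W0 → W4 ← W1
  W4 is a collider and W4 is conditioned on, which opens it — no node blocks this path, so it is active.
Path 2: W0 → W4 ← W3 ← W1
  W3 is a chain here and W3 is conditioned on, so the path is blocked at W3.
Since the path W0 → W4 ← W1 is active, W0 and W1 are not d-separated given {W2, W3, W4}.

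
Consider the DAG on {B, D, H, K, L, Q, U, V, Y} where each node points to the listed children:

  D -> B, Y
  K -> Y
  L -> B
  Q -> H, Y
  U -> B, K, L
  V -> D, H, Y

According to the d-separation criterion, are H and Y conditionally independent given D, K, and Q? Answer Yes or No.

No

5 paths connect H and Y; each must be blocked for d-separation to hold:
Path 1: H ← V → Y
  V is a fork and V is not conditioned on — no node blocks this path, so it is active.
Path 2: H ← V → D → B ← U → K → Y
  D is a chain here and D is conditioned on, so the path is blocked at D.
Path 3: H ← V → D → B ← L ← U → K → Y
  D is a chain here and D is conditioned on, so the path is blocked at D.
Path 4: H ← V → D → Y
  D is a chain here and D is conditioned on, so the path is blocked at D.
Path 5: H ← Q → Y
  Q is a fork here and Q is conditioned on, so the path is blocked at Q.
Because an active path exists, H and Y are not d-separated.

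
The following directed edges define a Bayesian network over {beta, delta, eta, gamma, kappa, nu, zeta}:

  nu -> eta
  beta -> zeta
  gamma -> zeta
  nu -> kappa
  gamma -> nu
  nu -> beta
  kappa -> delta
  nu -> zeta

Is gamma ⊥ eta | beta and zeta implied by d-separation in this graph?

No

There are 3 undirected paths between gamma and eta; checking each against the conditioning set {beta, zeta}:
  1. gamma → zeta ← beta ← nu → eta — zeta:collider[open]; beta:chain[blocks]; nu:fork[open] ⇒ blocked
  2. gamma → zeta ← nu → eta — zeta:collider[open]; nu:fork[open] ⇒ active
  3. gamma → nu → eta — nu:chain[open] ⇒ active
Because an active path exists, gamma and eta are not d-separated.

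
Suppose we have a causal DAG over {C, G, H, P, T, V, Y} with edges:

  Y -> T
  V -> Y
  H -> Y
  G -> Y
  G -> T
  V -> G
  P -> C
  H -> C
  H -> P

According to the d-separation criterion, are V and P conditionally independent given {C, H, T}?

Yes

6 paths connect V and P; each must be blocked for d-separation to hold:
Path 1: V → Y ← H → C ← P
  H is a fork here and H is conditioned on, so the path is blocked at H.
Path 2: V → Y ← H → P
  H is a fork here and H is conditioned on, so the path is blocked at H.
Path 3: V → G → Y ← H → C ← P
  H is a fork here and H is conditioned on, so the path is blocked at H.
Path 4: V → G → Y ← H → P
  H is a fork here and H is conditioned on, so the path is blocked at H.
Path 5: V → G → T ← Y ← H → C ← P
  H is a fork here and H is conditioned on, so the path is blocked at H.
Path 6: V → G → T ← Y ← H → P
  H is a fork here and H is conditioned on, so the path is blocked at H.
Every path is blocked, so V and P are d-separated given {C, H, T}.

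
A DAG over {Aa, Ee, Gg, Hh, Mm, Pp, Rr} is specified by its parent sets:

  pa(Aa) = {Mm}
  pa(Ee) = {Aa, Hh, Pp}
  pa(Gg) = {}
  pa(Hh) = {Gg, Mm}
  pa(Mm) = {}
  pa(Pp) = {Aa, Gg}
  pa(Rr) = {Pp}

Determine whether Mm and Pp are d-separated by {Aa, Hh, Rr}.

We examine all 6 paths between Mm and Pp:
Path 1: Mm → Hh → Ee ← Aa → Pp
  Hh is a chain here and Hh is conditioned on, so the path is blocked at Hh.
Path 2: Mm → Hh → Ee ← Pp
  Hh is a chain here and Hh is conditioned on, so the path is blocked at Hh.
Path 3: Mm → Hh ← Gg → Pp
  Hh is a collider and Hh is conditioned on, which opens it; Gg is a fork and Gg is not conditioned on — no node blocks this path, so it is active.
Path 4: Mm → Aa → Ee ← Hh ← Gg → Pp
  Aa is a chain here and Aa is conditioned on, so the path is blocked at Aa.
Path 5: Mm → Aa → Ee ← Pp
  Aa is a chain here and Aa is conditioned on, so the path is blocked at Aa.
Path 6: Mm → Aa → Pp
  Aa is a chain here and Aa is conditioned on, so the path is blocked at Aa.
At least one path is unblocked, so d-separation fails.

No — Mm and Pp are not d-separated given {Aa, Hh, Rr}.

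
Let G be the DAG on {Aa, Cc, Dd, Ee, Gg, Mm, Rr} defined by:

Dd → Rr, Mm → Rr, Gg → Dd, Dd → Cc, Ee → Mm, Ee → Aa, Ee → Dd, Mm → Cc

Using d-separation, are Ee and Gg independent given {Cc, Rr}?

3 paths connect Ee and Gg; each must be blocked for d-separation to hold:
Path 1: Ee → Mm → Cc ← Dd ← Gg
  Mm is a chain and Mm is not conditioned on; Cc is a collider and Cc is conditioned on, which opens it; Dd is a chain and Dd is not conditioned on — no node blocks this path, so it is active.
Path 2: Ee → Mm → Rr ← Dd ← Gg
  Mm is a chain and Mm is not conditioned on; Rr is a collider and Rr is conditioned on, which opens it; Dd is a chain and Dd is not conditioned on — no node blocks this path, so it is active.
Path 3: Ee → Dd ← Gg
  Dd is a collider and its descendant Cc is conditioned on, which opens it — no node blocks this path, so it is active.
Because an active path exists, Ee and Gg are not d-separated.

No — Ee and Gg are not d-separated given {Cc, Rr}.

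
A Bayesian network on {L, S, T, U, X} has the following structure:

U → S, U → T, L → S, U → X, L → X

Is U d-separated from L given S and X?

No — U and L are not d-separated given {S, X}.

Enumerating the 2 paths from U to L and testing each for blocking by {S, X}:
Path 1: U → S ← L
  S is a collider and S is conditioned on, which opens it — no node blocks this path, so it is active.
Path 2: U → X ← L
  X is a collider and X is conditioned on, which opens it — no node blocks this path, so it is active.
Because an active path exists, U and L are not d-separated.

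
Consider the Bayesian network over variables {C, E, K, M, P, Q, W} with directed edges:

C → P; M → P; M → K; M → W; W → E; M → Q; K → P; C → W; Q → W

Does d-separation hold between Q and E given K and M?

Enumerating the 4 paths from Q to E and testing each for blocking by {K, M}:
Path 1: Q → W → E
  W is a chain and W is not conditioned on — no node blocks this path, so it is active.
Path 2: Q ← M → P ← C → W → E
  M is a fork here and M is conditioned on, so the path is blocked at M.
Path 3: Q ← M → K → P ← C → W → E
  M is a fork here and M is conditioned on, so the path is blocked at M.
Path 4: Q ← M → W → E
  M is a fork here and M is conditioned on, so the path is blocked at M.
Because an active path exists, Q and E are not d-separated.

No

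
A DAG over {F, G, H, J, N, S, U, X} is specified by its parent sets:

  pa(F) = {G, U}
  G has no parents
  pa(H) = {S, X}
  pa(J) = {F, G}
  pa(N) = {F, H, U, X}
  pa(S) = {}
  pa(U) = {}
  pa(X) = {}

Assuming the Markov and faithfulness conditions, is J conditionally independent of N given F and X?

There are 4 undirected paths between J and N; checking each against the conditioning set {F, X}:
Path 1: J ← F ← U → N
  F is a chain here and F is conditioned on, so the path is blocked at F.
Path 2: J ← F → N
  F is a fork here and F is conditioned on, so the path is blocked at F.
Path 3: J ← G → F ← U → N
  G is a fork and G is not conditioned on; F is a collider and F is conditioned on, which opens it; U is a fork and U is not conditioned on — no node blocks this path, so it is active.
Path 4: J ← G → F → N
  F is a chain here and F is conditioned on, so the path is blocked at F.
Since the path J ← G → F ← U → N is active, J and N are not d-separated given {F, X}.

No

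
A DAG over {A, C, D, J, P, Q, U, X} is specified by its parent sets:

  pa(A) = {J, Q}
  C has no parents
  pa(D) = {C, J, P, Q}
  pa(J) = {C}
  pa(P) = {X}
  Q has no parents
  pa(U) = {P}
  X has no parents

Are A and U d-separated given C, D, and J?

We examine all 3 paths between A and U:
Path 1: A ← Q → D ← P → U
  Q is a fork and Q is not conditioned on; D is a collider and D is conditioned on, which opens it; P is a fork and P is not conditioned on — no node blocks this path, so it is active.
Path 2: A ← J ← C → D ← P → U
  J is a chain here and J is conditioned on, so the path is blocked at J.
Path 3: A ← J → D ← P → U
  J is a fork here and J is conditioned on, so the path is blocked at J.
At least one path is unblocked, so d-separation fails.

No — A and U are not d-separated given {C, D, J}.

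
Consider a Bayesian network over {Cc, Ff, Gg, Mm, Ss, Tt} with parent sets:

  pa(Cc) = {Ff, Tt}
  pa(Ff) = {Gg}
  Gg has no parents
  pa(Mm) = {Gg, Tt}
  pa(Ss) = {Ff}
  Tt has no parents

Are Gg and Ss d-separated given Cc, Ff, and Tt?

We examine all 2 paths between Gg and Ss:
Path 1: Gg → Ff → Ss
  Ff is a chain here and Ff is conditioned on, so the path is blocked at Ff.
Path 2: Gg → Mm ← Tt → Cc ← Ff → Ss
  Mm is a collider here and neither Mm nor any of its descendants is conditioned on, so the collider stays closed — the path is blocked at Mm.
Since every path is blocked, d-separation holds.

Yes — Gg and Ss are d-separated given {Cc, Ff, Tt}.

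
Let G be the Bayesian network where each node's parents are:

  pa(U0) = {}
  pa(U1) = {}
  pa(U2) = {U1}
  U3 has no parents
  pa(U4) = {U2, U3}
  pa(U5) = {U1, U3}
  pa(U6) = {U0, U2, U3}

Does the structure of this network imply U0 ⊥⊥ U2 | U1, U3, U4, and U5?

Yes

Enumerating the 3 paths from U0 to U2 and testing each for blocking by {U1, U3, U4, U5}:
Path 1: U0 → U6 ← U3 → U5 ← U1 → U2
  U6 is a collider here and neither U6 nor any of its descendants is conditioned on, so the collider stays closed — the path is blocked at U6.
Path 2: U0 → U6 ← U3 → U4 ← U2
  U6 is a collider here and neither U6 nor any of its descendants is conditioned on, so the collider stays closed — the path is blocked at U6.
Path 3: U0 → U6 ← U2
  U6 is a collider here and neither U6 nor any of its descendants is conditioned on, so the collider stays closed — the path is blocked at U6.
All paths are blocked; U0 ⊥ U2 | {U1, U3, U4, U5} holds.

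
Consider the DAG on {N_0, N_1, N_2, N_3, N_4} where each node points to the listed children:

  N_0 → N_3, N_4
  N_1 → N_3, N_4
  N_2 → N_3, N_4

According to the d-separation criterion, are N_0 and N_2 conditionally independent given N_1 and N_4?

4 paths connect N_0 and N_2; each must be blocked for d-separation to hold:
Path 1: N_0 → N_4 ← N_1 → N_3 ← N_2
  N_1 is a fork here and N_1 is conditioned on, so the path is blocked at N_1.
Path 2: N_0 → N_4 ← N_2
  N_4 is a collider and N_4 is conditioned on, which opens it — no node blocks this path, so it is active.
Path 3: N_0 → N_3 ← N_1 → N_4 ← N_2
  N_3 is a collider here and neither N_3 nor any of its descendants is conditioned on, so the collider stays closed — the path is blocked at N_3.
Path 4: N_0 → N_3 ← N_2
  N_3 is a collider here and neither N_3 nor any of its descendants is conditioned on, so the collider stays closed — the path is blocked at N_3.
Since the path N_0 → N_4 ← N_2 is active, N_0 and N_2 are not d-separated given {N_1, N_4}.

No — N_0 and N_2 are not d-separated given {N_1, N_4}.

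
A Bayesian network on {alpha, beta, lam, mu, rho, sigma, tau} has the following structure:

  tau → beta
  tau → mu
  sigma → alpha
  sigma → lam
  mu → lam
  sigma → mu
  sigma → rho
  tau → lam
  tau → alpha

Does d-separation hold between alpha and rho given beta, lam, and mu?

No

There are 5 undirected paths between alpha and rho; checking each against the conditioning set {beta, lam, mu}:
  1. alpha ← tau → mu ← sigma → rho — tau:fork[open]; mu:collider[open]; sigma:fork[open] ⇒ active
  2. alpha ← tau → mu → lam ← sigma → rho — tau:fork[open]; mu:chain[blocks]; lam:collider[open]; sigma:fork[open] ⇒ blocked
  3. alpha ← tau → lam ← mu ← sigma → rho — tau:fork[open]; lam:collider[open]; mu:chain[blocks]; sigma:fork[open] ⇒ blocked
  4. alpha ← tau → lam ← sigma → rho — tau:fork[open]; lam:collider[open]; sigma:fork[open] ⇒ active
  5. alpha ← sigma → rho — sigma:fork[open] ⇒ active
Because an active path exists, alpha and rho are not d-separated.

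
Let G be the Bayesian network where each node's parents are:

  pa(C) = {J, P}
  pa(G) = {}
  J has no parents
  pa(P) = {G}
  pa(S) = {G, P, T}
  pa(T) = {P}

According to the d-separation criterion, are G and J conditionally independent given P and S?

Yes

We examine all 3 paths between G and J:
  1. G → P → C ← J — P:chain[blocks]; C:collider[blocks] ⇒ blocked
  2. G → S ← P → C ← J — S:collider[open]; P:fork[blocks]; C:collider[blocks] ⇒ blocked
  3. G → S ← T ← P → C ← J — S:collider[open]; T:chain[open]; P:fork[blocks]; C:collider[blocks] ⇒ blocked
All paths are blocked; G ⊥ J | {P, S} holds.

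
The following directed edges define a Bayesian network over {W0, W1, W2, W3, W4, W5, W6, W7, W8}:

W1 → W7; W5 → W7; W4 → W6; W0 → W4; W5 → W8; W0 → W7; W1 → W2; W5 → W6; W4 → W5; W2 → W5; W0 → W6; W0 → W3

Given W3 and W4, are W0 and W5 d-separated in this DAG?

Yes — W0 and W5 are d-separated given {W3, W4}.

6 paths connect W0 and W5; each must be blocked for d-separation to hold:
Path 1: W0 → W6 ← W5
  W6 is a collider here and neither W6 nor any of its descendants is conditioned on, so the collider stays closed — the path is blocked at W6.
Path 2: W0 → W6 ← W4 → W5
  W6 is a collider here and neither W6 nor any of its descendants is conditioned on, so the collider stays closed — the path is blocked at W6.
Path 3: W0 → W4 → W5
  W4 is a chain here and W4 is conditioned on, so the path is blocked at W4.
Path 4: W0 → W4 → W6 ← W5
  W4 is a chain here and W4 is conditioned on, so the path is blocked at W4.
Path 5: W0 → W7 ← W1 → W2 → W5
  W7 is a collider here and neither W7 nor any of its descendants is conditioned on, so the collider stays closed — the path is blocked at W7.
Path 6: W0 → W7 ← W5
  W7 is a collider here and neither W7 nor any of its descendants is conditioned on, so the collider stays closed — the path is blocked at W7.
Since every path is blocked, d-separation holds.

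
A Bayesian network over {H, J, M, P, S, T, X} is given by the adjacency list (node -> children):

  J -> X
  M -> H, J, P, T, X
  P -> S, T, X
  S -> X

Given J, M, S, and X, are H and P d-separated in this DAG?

Yes

We examine all 6 paths between H and P:
Path 1: H ← M → T ← P
  M is a fork here and M is conditioned on, so the path is blocked at M.
Path 2: H ← M → X ← S ← P
  M is a fork here and M is conditioned on, so the path is blocked at M.
Path 3: H ← M → X ← P
  M is a fork here and M is conditioned on, so the path is blocked at M.
Path 4: H ← M → P
  M is a fork here and M is conditioned on, so the path is blocked at M.
Path 5: H ← M → J → X ← S ← P
  M is a fork here and M is conditioned on, so the path is blocked at M.
Path 6: H ← M → J → X ← P
  M is a fork here and M is conditioned on, so the path is blocked at M.
Every path is blocked, so H and P are d-separated given {J, M, S, X}.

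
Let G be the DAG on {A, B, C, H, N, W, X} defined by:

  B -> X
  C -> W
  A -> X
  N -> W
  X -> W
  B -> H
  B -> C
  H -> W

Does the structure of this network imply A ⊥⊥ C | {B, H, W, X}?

4 paths connect A and C; each must be blocked for d-separation to hold:
  1. A → X ← B → C — X:collider[open]; B:fork[blocks] ⇒ blocked
  2. A → X ← B → H → W ← C — X:collider[open]; B:fork[blocks]; H:chain[blocks]; W:collider[open] ⇒ blocked
  3. A → X → W ← C — X:chain[blocks]; W:collider[open] ⇒ blocked
  4. A → X → W ← H ← B → C — X:chain[blocks]; W:collider[open]; H:chain[blocks]; B:fork[blocks] ⇒ blocked
Every path is blocked, so A and C are d-separated given {B, H, W, X}.

Yes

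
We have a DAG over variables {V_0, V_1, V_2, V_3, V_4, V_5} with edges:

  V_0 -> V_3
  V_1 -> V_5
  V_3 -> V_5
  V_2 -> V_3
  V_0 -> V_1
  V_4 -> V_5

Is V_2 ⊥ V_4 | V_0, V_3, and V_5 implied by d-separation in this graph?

Yes

2 paths connect V_2 and V_4; each must be blocked for d-separation to hold:
  1. V_2 → V_3 ← V_0 → V_1 → V_5 ← V_4 — V_3:collider[open]; V_0:fork[blocks]; V_1:chain[open]; V_5:collider[open] ⇒ blocked
  2. V_2 → V_3 → V_5 ← V_4 — V_3:chain[blocks]; V_5:collider[open] ⇒ blocked
All paths are blocked; V_2 ⊥ V_4 | {V_0, V_3, V_5} holds.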